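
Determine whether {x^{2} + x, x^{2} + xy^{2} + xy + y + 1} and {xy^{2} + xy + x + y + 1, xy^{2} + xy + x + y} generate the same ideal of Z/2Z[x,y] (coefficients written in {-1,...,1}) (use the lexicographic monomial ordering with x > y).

Since reduced Gröbner bases are canonical representatives of ideals under a given ordering, it suffices to compute and compare them.
Buchberger on the first generating set:
f_1 = x^{2} + x, LT = x^{2}.
f_2 = x^{2} + xy^{2} + xy + y + 1, LT = x^{2}.

S(f_1,f_2): lcm = x^{2}. S = xy^{2} + xy + x + y + 1.
  leading term xy^{2}: no divisor's leading term divides it; move xy^{2} to the remainder.
  leading term xy: no divisor's leading term divides it; move xy to the remainder.
  leading term x: no divisor's leading term divides it; move x to the remainder.
  leading term y: no divisor's leading term divides it; move y to the remainder.
  leading term 1: no divisor's leading term divides it; move 1 to the remainder.
  remainder xy^{2} + xy + x + y + 1 ≠ 0; add g_3 = xy^{2} + xy + x + y + 1 to the basis.

S(f_1,g_3): lcm = x^{2}y^{2}. S = x^{2}y + x^{2} + xy^{2} + xy + x.
  leading term x^{2}y: subtract (y)·f_1 from x^{2}y + x^{2} + xy^{2} + xy + x → x^{2} + xy^{2} + x
  leading term x^{2}: subtract (1)·f_1 from x^{2} + xy^{2} + x → xy^{2}
  leading term xy^{2}: subtract (1)·g_3 from xy^{2} → xy + x + y + 1
  leading term xy: no divisor's leading term divides it; move xy to the remainder.
  leading term x: no divisor's leading term divides it; move x to the remainder.
  leading term y: no divisor's leading term divides it; move y to the remainder.
  leading term 1: no divisor's leading term divides it; move 1 to the remainder.
  remainder xy + x + y + 1 ≠ 0; add g_4 = xy + x + y + 1 to the basis.

S(g_3,g_4): lcm = xy^{2}. S = x + y^{2} + 1.
  leading term x: no divisor's leading term divides it; move x to the remainder.
  leading term y^{2}: no divisor's leading term divides it; move y^{2} to the remainder.
  leading term 1: no divisor's leading term divides it; move 1 to the remainder.
  remainder x + y^{2} + 1 ≠ 0; add g_5 = x + y^{2} + 1 to the basis.

S(g_3,g_5): lcm = xy^{2}. S = xy + x + y^{4} + y^{2} + y + 1.
  leading term xy: subtract (1)·g_4 from xy + x + y^{4} + y^{2} + y + 1 → y^{4} + y^{2}
  leading term y^{4}: no divisor's leading term divides it; move y^{4} to the remainder.
  leading term y^{2}: no divisor's leading term divides it; move y^{2} to the remainder.
  remainder y^{4} + y^{2} ≠ 0; add g_6 = y^{4} + y^{2} to the basis.

S(g_4,g_5): lcm = xy. S = x + y^{3} + 1.
  leading term x: subtract (1)·g_5 from x + y^{3} + 1 → y^{3} + y^{2}
  leading term y^{3}: no divisor's leading term divides it; move y^{3} to the remainder.
  leading term y^{2}: no divisor's leading term divides it; move y^{2} to the remainder.
  remainder y^{3} + y^{2} ≠ 0; add g_7 = y^{3} + y^{2} to the basis.

The other S-polynomials (S(f_2,g_3), S(f_1,g_4), S(f_2,g_4), S(f_1,g_5), S(f_2,g_5), S(f_1,g_6), S(f_2,g_6), S(g_3,g_6), S(g_4,g_6), S(g_5,g_6), S(f_1,g_7), S(f_2,g_7), S(g_3,g_7), S(g_4,g_7), S(g_5,g_7), S(g_6,g_7)) all reduce to 0 modulo the current basis, so we have a Gröbner basis.
Inter-reduce: drop elements whose leading term is divisible by another's, tail-reduce, and make monic.
Reduced Gröbner basis: {x + y^{2} + 1, y^{3} + y^{2}}.

Buchberger on the second generating set:
h_1 = xy^{2} + xy + x + y + 1, LT = xy^{2}.
h_2 = xy^{2} + xy + x + y, LT = xy^{2}.

S(h_1,h_2): lcm = xy^{2}. S = 1.
  leading term 1: no divisor's leading term divides it; move 1 to the remainder.
  remainder 1 ≠ 0; add k_3 = 1 to the basis.

The other S-polynomials (S(h_1,k_3), S(h_2,k_3)) all reduce to 0 modulo the current basis, so we have a Gröbner basis.
Inter-reduce: drop elements whose leading term is divisible by another's, tail-reduce, and make monic.
Reduced Gröbner basis: {1}.

These differ, so the ideals are not equal.

No, the ideals differ.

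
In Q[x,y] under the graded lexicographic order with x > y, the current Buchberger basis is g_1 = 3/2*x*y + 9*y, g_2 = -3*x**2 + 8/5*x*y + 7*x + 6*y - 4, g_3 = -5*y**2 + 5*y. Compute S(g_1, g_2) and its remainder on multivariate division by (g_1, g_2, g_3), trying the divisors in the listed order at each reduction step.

S(g_1, g_2) = 8/15*x*y**2 + 25/3*x*y + 2*y**2 - 4/3*y; remainder on division = -788/15*y.

lcm(LM(g_1), LM(g_2)) = x**2*y.
S = (lcm/LT(g_1))·g_1 − (lcm/LT(g_2))·g_2 = 8/15*x*y**2 + 25/3*x*y + 2*y**2 - 4/3*y.
Reduce S modulo (g_1, g_2, g_3) in that order:
  leading term x*y**2: subtract (16/45*y)·g_1 from 8/15*x*y**2 + 25/3*x*y + 2*y**2 - 4/3*y → 25/3*x*y - 6/5*y**2 - 4/3*y
  leading term x*y: subtract (50/9)·g_1 from 25/3*x*y - 6/5*y**2 - 4/3*y → -6/5*y**2 - 154/3*y
  leading term y**2: subtract (6/25)·g_3 from -6/5*y**2 - 154/3*y → -788/15*y
  leading term y: no divisor's leading term divides it; move -788/15*y to the remainder.
The remainder -788/15*y is nonzero, so it would be added as the next basis element.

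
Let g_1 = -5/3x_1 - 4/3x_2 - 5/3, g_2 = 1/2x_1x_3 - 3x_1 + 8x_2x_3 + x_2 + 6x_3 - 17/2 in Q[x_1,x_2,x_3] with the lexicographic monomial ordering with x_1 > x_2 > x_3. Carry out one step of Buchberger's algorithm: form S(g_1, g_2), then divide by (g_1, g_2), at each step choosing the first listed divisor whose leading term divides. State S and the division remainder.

S(g_1, g_2) = 6x_1 - 76/5x_2x_3 - 2x_2 - 11x_3 + 17; remainder on division = -76/5x_2x_3 - 34/5x_2 - 11x_3 + 11.

lcm(LM(g_1), LM(g_2)) = x_1x_3.
S = (lcm/LT(g_1))·g_1 − (lcm/LT(g_2))·g_2 = 6x_1 - 76/5x_2x_3 - 2x_2 - 11x_3 + 17.
Reduce S modulo (g_1, g_2) in that order:
  leading term x_1: subtract (-18/5)·g_1 from 6x_1 - 76/5x_2x_3 - 2x_2 - 11x_3 + 17 → -76/5x_2x_3 - 34/5x_2 - 11x_3 + 11
  leading term x_2x_3: no divisor's leading term divides it; move -76/5x_2x_3 to the remainder.
  leading term x_2: no divisor's leading term divides it; move -34/5x_2 to the remainder.
  leading term x_3: no divisor's leading term divides it; move -11x_3 to the remainder.
  leading term 1: no divisor's leading term divides it; move 11 to the remainder.
The remainder -76/5x_2x_3 - 34/5x_2 - 11x_3 + 11 is nonzero, so it would be added as the next basis element.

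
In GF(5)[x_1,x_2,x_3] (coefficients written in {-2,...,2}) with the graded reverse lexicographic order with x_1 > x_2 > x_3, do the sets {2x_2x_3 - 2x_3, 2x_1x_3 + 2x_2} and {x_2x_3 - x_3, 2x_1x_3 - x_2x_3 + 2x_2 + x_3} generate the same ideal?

Equality of ideals is decidable: compute both reduced Gröbner bases (unique for the ordering) and check whether they agree.
Buchberger on the first generating set:
f_1 = 2x_2x_3 - 2x_3, LT = x_2x_3.
f_2 = 2x_1x_3 + 2x_2, LT = x_1x_3.

S(f_1,f_2): lcm = x_1x_2x_3. S = -x_2^2 - x_1x_3.
  reduce S modulo (f_1, f_2):
  remainder -x_2^2 + x_2 ≠ 0; add g_3 = -x_2^2 + x_2 to the basis.

The other S-polynomials (S(f_1,g_3), S(f_2,g_3)) all reduce to 0 modulo the current basis, so we have a Gröbner basis.
Inter-reduce: drop elements whose leading term is divisible by another's, tail-reduce, and make monic.
Reduced Gröbner basis: {x_2^2 - x_2, x_1x_3 + x_2, x_2x_3 - x_3}.

Buchberger on the second generating set:
h_1 = x_2x_3 - x_3, LT = x_2x_3.
h_2 = 2x_1x_3 - x_2x_3 + 2x_2 + x_3, LT = x_1x_3.

S(h_1,h_2): lcm = x_1x_2x_3. S = -2x_2^2x_3 - x_2^2 - x_1x_3 + 2x_2x_3.
  reduce S modulo (h_1, h_2):
  remainder -x_2^2 + x_2 ≠ 0; add k_3 = -x_2^2 + x_2 to the basis.

The other S-polynomials (S(h_1,k_3), S(h_2,k_3)) all reduce to 0 modulo the current basis, so we have a Gröbner basis.
Inter-reduce: drop elements whose leading term is divisible by another's, tail-reduce, and make monic.
Reduced Gröbner basis: {x_2^2 - x_2, x_1x_3 + x_2, x_2x_3 - x_3}.

The two bases agree; hence the ideals are identical.

Yes, the ideals are equal.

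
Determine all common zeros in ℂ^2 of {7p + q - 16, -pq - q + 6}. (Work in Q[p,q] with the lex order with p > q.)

Compute a lex Gröbner basis by Buchberger's algorithm.
f_1 = 7p + q - 16, LT = p.
f_2 = -pq - q + 6, LT = pq.

S(f_1,f_2): lcm = pq. S = 1/7q^2 - 23/7q + 6.
  leading term q^2: no divisor's leading term divides it; move 1/7q^2 to the remainder.
  leading term q: no divisor's leading term divides it; move -23/7q to the remainder.
  leading term 1: no divisor's leading term divides it; move 6 to the remainder.
  remainder 1/7q^2 - 23/7q + 6 ≠ 0; add h_3 = 1/7q^2 - 23/7q + 6 to the basis.

The other S-polynomials (S(f_1,h_3), S(f_2,h_3)) all reduce to 0 modulo the current basis, so we have a Gröbner basis.
Inter-reduce: drop elements whose leading term is divisible by another's, tail-reduce, and make monic.
Reduced Gröbner basis: {p + 1/7q - 16/7, q^2 - 23q + 42}.

From the last basis element, q^2 - 23q + 42 = 0, so q takes values in {2, 21}. Each choice, substituted upward through the basis, yields the corresponding point(s) of the solution set.
  q = 2: the earlier basis element becomes p - 2 = 0, giving p = 2 — point (2, 2).
  q = 21: the earlier basis element becomes p + 5/7 = 0, giving p = -5/7 — point (-5/7, 21).
Check: every point annihilates each of the original generators.

{(2, 2), (-5/7, 21)}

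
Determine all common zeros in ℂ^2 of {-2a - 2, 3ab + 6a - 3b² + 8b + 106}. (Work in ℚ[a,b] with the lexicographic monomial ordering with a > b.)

{(-1, -5), (-1, 20/3)}

Compute a lex Gröbner basis by Buchberger's algorithm.
f_1 = -2a - 2, LT = a.
f_2 = 3ab + 6a - 3b² + 8b + 106, LT = ab.

S(f_1,f_2): lcm = ab. S = -2a + b² - 5/3b - 106/3.
  leading term a: subtract (1)·f_1 from -2a + b² - 5/3b - 106/3 → b² - 5/3b - 100/3
  leading term b²: no divisor's leading term divides it; move b² to the remainder.
  leading term b: no divisor's leading term divides it; move -5/3b to the remainder.
  leading term 1: no divisor's leading term divides it; move -100/3 to the remainder.
  remainder b² - 5/3b - 100/3 ≠ 0; add h_3 = b² - 5/3b - 100/3 to the basis.

The other S-polynomials (S(f_1,h_3), S(f_2,h_3)) all reduce to 0 modulo the current basis, so we have a Gröbner basis.
Inter-reduce: drop elements whose leading term is divisible by another's, tail-reduce, and make monic.
Reduced Gröbner basis: {a + 1, b² - 5/3b - 100/3}.

From the last basis element, b² - 5/3b - 100/3 = 0, so b takes values in {-5, 20/3}. Each choice, substituted upward through the basis, yields the corresponding point(s) of the solution set.
  b = -5: the earlier basis element becomes a + 1 = 0, giving a = -1 — point (-1, -5).
  b = 20/3: the earlier basis element becomes a + 1 = 0, giving a = -1 — point (-1, 20/3).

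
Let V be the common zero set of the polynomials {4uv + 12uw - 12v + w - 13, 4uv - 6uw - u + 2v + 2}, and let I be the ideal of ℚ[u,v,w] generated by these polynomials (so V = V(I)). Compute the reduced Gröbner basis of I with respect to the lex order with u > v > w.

G = {uv - ⅙u - ⅔v + 1/12w - ¾, uw + 1/18u - 7/9v + 1/18w - ⅚, v² - 13/14vw + 6/7v + 3/28w² - 53/56w - 13/56}

f_1 = 4uv + 12uw - 12v + w - 13, LT = uv.
f_2 = 4uv - 6uw - u + 2v + 2, LT = uv.

S(f_1,f_2): lcm = uv. S = 9/2uw + ¼u - 7/2v + ¼w - 15/4.
  leading term uw: no divisor's leading term divides it; move 9/2uw to the remainder.
  leading term u: no divisor's leading term divides it; move ¼u to the remainder.
  leading term v: no divisor's leading term divides it; move -7/2v to the remainder.
  leading term w: no divisor's leading term divides it; move ¼w to the remainder.
  leading term 1: no divisor's leading term divides it; move -15/4 to the remainder.
  remainder 9/2uw + ¼u - 7/2v + ¼w - 15/4 ≠ 0; add g_3 = 9/2uw + ¼u - 7/2v + ¼w - 15/4 to the basis.

S(f_1,g_3): lcm = uvw. S = -1/18uv + 3uw² + 7/9v² - 55/18vw + ⅚v + ¼w² - 13/4w.
  leading term uv: subtract (-1/72)·f_1 from -1/18uv + 3uw² + 7/9v² - 55/18vw + ⅚v + ¼w² - 13/4w → 3uw² + ⅙uw + 7/9v² - 55/18vw + ⅔v + ¼w² - 233/72w - 13/72
  leading term uw²: subtract (⅔w)·g_3 from 3uw² + ⅙uw + 7/9v² - 55/18vw + ⅔v + ¼w² - 233/72w - 13/72 → 7/9v² - 13/18vw + ⅔v + 1/12w² - 53/72w - 13/72
  leading term v²: no divisor's leading term divides it; move 7/9v² to the remainder.
  leading term vw: no divisor's leading term divides it; move -13/18vw to the remainder.
  leading term v: no divisor's leading term divides it; move ⅔v to the remainder.
  leading term w²: no divisor's leading term divides it; move 1/12w² to the remainder.
  leading term w: no divisor's leading term divides it; move -53/72w to the remainder.
  leading term 1: no divisor's leading term divides it; move -13/72 to the remainder.
  remainder 7/9v² - 13/18vw + ⅔v + 1/12w² - 53/72w - 13/72 ≠ 0; add g_4 = 7/9v² - 13/18vw + ⅔v + 1/12w² - 53/72w - 13/72 to the basis.

The other S-polynomials (S(f_2,g_3), S(f_1,g_4), S(f_2,g_4), S(g_3,g_4)) all reduce to 0 modulo the current basis, so we have a Gröbner basis.
Inter-reduce: drop elements whose leading term is divisible by another's, tail-reduce, and make monic.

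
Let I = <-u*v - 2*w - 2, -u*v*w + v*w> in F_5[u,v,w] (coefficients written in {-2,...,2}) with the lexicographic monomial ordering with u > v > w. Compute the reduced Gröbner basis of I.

f_1 = -u*v - 2*w - 2, LT = u*v.
f_2 = -u*v*w + v*w, LT = u*v*w.

S(f_1,f_2): lcm = u*v*w. S = v*w + 2*w**2 + 2*w.
  leading term v*w: no divisor's leading term divides it; move v*w to the remainder.
  leading term w**2: no divisor's leading term divides it; move 2*w**2 to the remainder.
  leading term w: no divisor's leading term divides it; move 2*w to the remainder.
  remainder v*w + 2*w**2 + 2*w ≠ 0; add g_3 = v*w + 2*w**2 + 2*w to the basis.

S(f_1,g_3): lcm = u*v*w. S = -2*u*w**2 - 2*u*w + 2*w**2 + 2*w.
  leading term u*w**2: no divisor's leading term divides it; move -2*u*w**2 to the remainder.
  leading term u*w: no divisor's leading term divides it; move -2*u*w to the remainder.
  leading term w**2: no divisor's leading term divides it; move 2*w**2 to the remainder.
  leading term w: no divisor's leading term divides it; move 2*w to the remainder.
  remainder -2*u*w**2 - 2*u*w + 2*w**2 + 2*w ≠ 0; add g_4 = -2*u*w**2 - 2*u*w + 2*w**2 + 2*w to the basis.

The other S-polynomials (S(f_2,g_3), S(f_1,g_4), S(f_2,g_4), S(g_3,g_4)) all reduce to 0 modulo the current basis, so we have a Gröbner basis.
Inter-reduce: drop elements whose leading term is divisible by another's, tail-reduce, and make monic.

G = {u*v + 2*w + 2, u*w**2 + u*w - w**2 - w, v*w + 2*w**2 + 2*w}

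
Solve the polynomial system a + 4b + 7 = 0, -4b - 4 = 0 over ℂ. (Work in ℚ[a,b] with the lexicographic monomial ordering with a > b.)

Compute a lex Gröbner basis by Buchberger's algorithm.
f_1 = a + 4b + 7, LT = a.
f_2 = -4b - 4, LT = b.

The S-polynomials (S(f_1,f_2)) all reduce to 0 modulo the current basis, so we have a Gröbner basis.
Inter-reduce: drop elements whose leading term is divisible by another's, tail-reduce, and make monic.
Reduced Gröbner basis: {a + 3, b + 1}.

Elimination: the polynomial b + 1 lies in the elimination ideal for b, so b ∈ {-1}. For each such b, the remaining basis elements (now univariate) give the rest of the solution.
  b = -1: the earlier basis element becomes a + 3 = 0, giving a = -3 — point (-3, -1).

{(-3, -1)}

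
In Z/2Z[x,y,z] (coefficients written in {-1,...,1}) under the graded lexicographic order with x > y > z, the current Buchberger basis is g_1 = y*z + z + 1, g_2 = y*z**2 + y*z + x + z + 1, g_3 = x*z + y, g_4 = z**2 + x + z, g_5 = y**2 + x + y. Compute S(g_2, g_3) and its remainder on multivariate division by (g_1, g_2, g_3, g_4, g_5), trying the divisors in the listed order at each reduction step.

lcm(LM(g_2), LM(g_3)) = x*y*z**2.
S = (lcm/LT(g_2))·g_2 − (lcm/LT(g_3))·g_3 = x*y*z + y**2*z + x**2 + x*z + x.
Reduce S modulo (g_1, g_2, g_3, g_4, g_5) in that order:
  leading term x*y*z: subtract (x)·g_1 from x*y*z + y**2*z + x**2 + x*z + x → y**2*z + x**2
  leading term y**2*z: subtract (y)·g_1 from y**2*z + x**2 → x**2 + y*z + y
  leading term x**2: no divisor's leading term divides it; move x**2 to the remainder.
  leading term y*z: subtract (1)·g_1 from y*z + y → y + z + 1
  leading term y: no divisor's leading term divides it; move y to the remainder.
  leading term z: no divisor's leading term divides it; move z to the remainder.
  leading term 1: no divisor's leading term divides it; move 1 to the remainder.
The remainder x**2 + y + z + 1 is nonzero, so it would be added as the next basis element.
An S-polynomial is built so that the two leading terms cancel; whether anything survives reduction is exactly the Gröbner-basis criterion.

S(g_2, g_3) = x*y*z + y**2*z + x**2 + x*z + x; remainder on division = x**2 + y + z + 1.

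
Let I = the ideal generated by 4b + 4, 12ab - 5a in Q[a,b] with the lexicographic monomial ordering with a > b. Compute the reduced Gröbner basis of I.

G = {a, b + 1}

f_1 = 4b + 4, LT = b.
f_2 = 12ab - 5a, LT = ab.

S(f_1,f_2): lcm = ab. S = 17/12a.
  leading term a: no divisor's leading term divides it; move 17/12a to the remainder.
  remainder 17/12a ≠ 0; add g_3 = 17/12a to the basis.

The other S-polynomials (S(f_1,g_3), S(f_2,g_3)) all reduce to 0 modulo the current basis, so we have a Gröbner basis.
Inter-reduce: drop elements whose leading term is divisible by another's, tail-reduce, and make monic.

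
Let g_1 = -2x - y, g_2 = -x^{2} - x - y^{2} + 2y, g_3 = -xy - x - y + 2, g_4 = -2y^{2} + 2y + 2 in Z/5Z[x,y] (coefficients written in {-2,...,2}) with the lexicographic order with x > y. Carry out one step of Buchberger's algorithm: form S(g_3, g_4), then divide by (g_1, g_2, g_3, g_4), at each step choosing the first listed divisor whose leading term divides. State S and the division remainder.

lcm(LM(g_3), LM(g_4)) = xy^{2}.
S = (lcm/LT(g_3))·g_3 − (lcm/LT(g_4))·g_4 = 2xy + x + y^{2} - 2y.
Reduce S modulo (g_1, g_2, g_3, g_4) in that order:
  leading term xy: subtract (-y)·g_1 from 2xy + x + y^{2} - 2y → x - 2y
  leading term x: subtract (2)·g_1 from x - 2y → 0
The remainder is 0, so this S-polynomial contributes no new basis element.

S(g_3, g_4) = 2xy + x + y^{2} - 2y; remainder on division = 0.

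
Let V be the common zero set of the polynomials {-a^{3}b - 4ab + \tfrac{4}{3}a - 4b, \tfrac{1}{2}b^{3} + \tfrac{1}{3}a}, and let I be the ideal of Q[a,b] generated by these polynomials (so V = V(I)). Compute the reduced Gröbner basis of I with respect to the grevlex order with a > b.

f_1 = -a^{3}b - 4ab + \tfrac{4}{3}a - 4b, LT = a^{3}b.
f_2 = \tfrac{1}{2}b^{3} + \tfrac{1}{3}a, LT = b^{3}.

S(f_1,f_2): lcm = a^{3}b^{3}. S = -\tfrac{2}{3}a^{4} + 4ab^{3} - \tfrac{4}{3}ab^{2} + 4b^{3}.
  leading term a^{4}: no divisor's leading term divides it; move -\tfrac{2}{3}a^{4} to the remainder.
  leading term ab^{3}: subtract (8a)·f_2 from 4ab^{3} - \tfrac{4}{3}ab^{2} + 4b^{3} → -\tfrac{4}{3}ab^{2} + 4b^{3} - \tfrac{8}{3}a^{2}
  leading term ab^{2}: no divisor's leading term divides it; move -\tfrac{4}{3}ab^{2} to the remainder.
  leading term b^{3}: subtract (8)·f_2 from 4b^{3} - \tfrac{8}{3}a^{2} → -\tfrac{8}{3}a^{2} - \tfrac{8}{3}a
  leading term a^{2}: no divisor's leading term divides it; move -\tfrac{8}{3}a^{2} to the remainder.
  leading term a: no divisor's leading term divides it; move -\tfrac{8}{3}a to the remainder.
  remainder -\tfrac{2}{3}a^{4} - \tfrac{4}{3}ab^{2} - \tfrac{8}{3}a^{2} - \tfrac{8}{3}a ≠ 0; add g_3 = -\tfrac{2}{3}a^{4} - \tfrac{4}{3}ab^{2} - \tfrac{8}{3}a^{2} - \tfrac{8}{3}a to the basis.

The other S-polynomials (S(f_1,g_3), S(f_2,g_3)) all reduce to 0 modulo the current basis, so we have a Gröbner basis.

G = {a^{4} + 2ab^{2} + 4a^{2} + 4a, a^{3}b + 4ab - \tfrac{4}{3}a + 4b, b^{3} + \tfrac{2}{3}a}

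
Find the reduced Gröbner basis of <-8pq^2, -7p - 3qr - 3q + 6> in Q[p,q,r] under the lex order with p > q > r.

Buchberger's algorithm terminates because the ascending chain of leading-term ideals stabilizes.

f_1 = -8pq^2, LT = pq^2.
f_2 = -7p - 3qr - 3q + 6, LT = p.

S(f_1,f_2): lcm = pq^2. S = -3/7q^3r - 3/7q^3 + 6/7q^2.
  leading term q^3r: no divisor's leading term divides it; move -3/7q^3r to the remainder.
  leading term q^3: no divisor's leading term divides it; move -3/7q^3 to the remainder.
  leading term q^2: no divisor's leading term divides it; move 6/7q^2 to the remainder.
  remainder -3/7q^3r - 3/7q^3 + 6/7q^2 ≠ 0; add g_3 = -3/7q^3r - 3/7q^3 + 6/7q^2 to the basis.

S(f_1,g_3): lcm = pq^3r. S = -pq^3 + 2pq^2.
  leading term pq^3: subtract (1/8q)·f_1 from -pq^3 + 2pq^2 → 2pq^2
  leading term pq^2: subtract (-1/4)·f_1 from 2pq^2 → 0
  remainder 0.

S(f_2,g_3): leading monomials are coprime, so the S-polynomial reduces to 0 (Buchberger's first criterion).
Every S-polynomial of the final basis reduces to 0, so we have a Gröbner basis.
Inter-reduce: drop elements whose leading term is divisible by another's, tail-reduce, and make monic.

G = {p + 3/7qr + 3/7q - 6/7, q^3r + q^3 - 2q^2}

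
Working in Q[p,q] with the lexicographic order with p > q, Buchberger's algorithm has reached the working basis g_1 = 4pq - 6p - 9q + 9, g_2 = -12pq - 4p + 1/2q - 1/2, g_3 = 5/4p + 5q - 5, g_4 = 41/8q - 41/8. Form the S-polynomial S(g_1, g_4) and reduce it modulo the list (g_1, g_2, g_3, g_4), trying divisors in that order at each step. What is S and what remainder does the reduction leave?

lcm(LM(g_1), LM(g_4)) = pq.
S = (lcm/LT(g_1))·g_1 − (lcm/LT(g_4))·g_4 = -1/2p - 9/4q + 9/4.
Reduce S modulo (g_1, g_2, g_3, g_4) in that order:
  leading term p: subtract (-2/5)·g_3 from -1/2p - 9/4q + 9/4 → -1/4q + 1/4
  leading term q: subtract (-2/41)·g_4 from -1/4q + 1/4 → 0
The remainder is 0, so this S-polynomial contributes no new basis element.

S(g_1, g_4) = -1/2p - 9/4q + 9/4; remainder on division = 0.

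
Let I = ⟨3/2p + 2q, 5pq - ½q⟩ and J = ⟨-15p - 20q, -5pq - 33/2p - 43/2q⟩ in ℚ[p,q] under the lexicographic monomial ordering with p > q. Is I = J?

Yes, the ideals are equal.

Equality of ideals is decidable: compute both reduced Gröbner bases (unique for the ordering) and check whether they agree.
Buchberger on the first generating set:
f_1 = 3/2p + 2q, LT = p.
f_2 = 5pq - ½q, LT = pq.

S(f_1,f_2): lcm = pq. S = 4/3q² + 1/10q.
  leading term q²: no divisor's leading term divides it; move 4/3q² to the remainder.
  leading term q: no divisor's leading term divides it; move 1/10q to the remainder.
  remainder 4/3q² + 1/10q ≠ 0; add g_3 = 4/3q² + 1/10q to the basis.

The other S-polynomials (S(f_1,g_3), S(f_2,g_3)) all reduce to 0 modulo the current basis, so we have a Gröbner basis.
Inter-reduce: drop elements whose leading term is divisible by another's, tail-reduce, and make monic.
Reduced Gröbner basis: {p + 4/3q, q² + 3/40q}.

Buchberger on the second generating set:
h_1 = -15p - 20q, LT = p.
h_2 = -5pq - 33/2p - 43/2q, LT = pq.

S(h_1,h_2): lcm = pq. S = -33/10p + 4/3q² - 43/10q.
  leading term p: subtract (11/50)·h_1 from -33/10p + 4/3q² - 43/10q → 4/3q² + 1/10q
  leading term q²: no divisor's leading term divides it; move 4/3q² to the remainder.
  leading term q: no divisor's leading term divides it; move 1/10q to the remainder.
  remainder 4/3q² + 1/10q ≠ 0; add k_3 = 4/3q² + 1/10q to the basis.

The other S-polynomials (S(h_1,k_3), S(h_2,k_3)) all reduce to 0 modulo the current basis, so we have a Gröbner basis.
Inter-reduce: drop elements whose leading term is divisible by another's, tail-reduce, and make monic.
Reduced Gröbner basis: {p + 4/3q, q² + 3/40q}.

The two bases agree; hence the ideals are identical.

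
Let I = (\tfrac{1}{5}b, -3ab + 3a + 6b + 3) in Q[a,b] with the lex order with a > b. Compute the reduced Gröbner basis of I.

G = {a + 1, b}

f_1 = \tfrac{1}{5}b, LT = b.
f_2 = -3ab + 3a + 6b + 3, LT = ab.

S(f_1,f_2): lcm = ab. S = a + 2b + 1.
  reduce S modulo (f_1, f_2):
  remainder a + 1 ≠ 0; add g_3 = a + 1 to the basis.

The other S-polynomials (S(f_1,g_3), S(f_2,g_3)) all reduce to 0 modulo the current basis, so we have a Gröbner basis.
Inter-reduce: drop elements whose leading term is divisible by another's, tail-reduce, and make monic.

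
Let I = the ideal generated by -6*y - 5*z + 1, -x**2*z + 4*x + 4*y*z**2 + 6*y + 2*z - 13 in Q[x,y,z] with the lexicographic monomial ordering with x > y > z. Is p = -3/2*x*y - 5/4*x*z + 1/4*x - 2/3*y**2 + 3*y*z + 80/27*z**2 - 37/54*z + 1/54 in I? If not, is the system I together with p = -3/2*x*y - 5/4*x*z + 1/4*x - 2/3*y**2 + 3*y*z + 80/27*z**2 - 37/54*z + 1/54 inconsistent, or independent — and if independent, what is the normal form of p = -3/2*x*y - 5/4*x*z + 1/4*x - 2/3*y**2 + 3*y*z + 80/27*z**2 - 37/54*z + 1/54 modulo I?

-3/2*x*y - 5/4*x*z + 1/4*x - 2/3*y**2 + 3*y*z + 80/27*z**2 - 37/54*z + 1/54 lies in I (it reduces to 0).

First compute the reduced Gröbner basis of I by Buchberger's algorithm.
f_1 = -6*y - 5*z + 1, LT = y.
f_2 = -x**2*z + 4*x + 4*y*z**2 + 6*y + 2*z - 13, LT = x**2*z.

The S-polynomials (S(f_1,f_2)) all reduce to 0 modulo the current basis, so we have a Gröbner basis.
Inter-reduce: drop elements whose leading term is divisible by another's, tail-reduce, and make monic.
Reduced Gröbner basis: {x**2*z - 4*x + 10/3*z**3 - 2/3*z**2 + 3*z + 12, y + 5/6*z - 1/6}.
Label its elements g_1 = x**2*z - 4*x + 10/3*z**3 - 2/3*z**2 + 3*z + 12, g_2 = y + 5/6*z - 1/6.

Reduce p = -3/2*x*y - 5/4*x*z + 1/4*x - 2/3*y**2 + 3*y*z + 80/27*z**2 - 37/54*z + 1/54 modulo G:
  leading term x*y: subtract (-3/2*x)·g_2 from -3/2*x*y - 5/4*x*z + 1/4*x - 2/3*y**2 + 3*y*z + 80/27*z**2 - 37/54*z + 1/54 → -2/3*y**2 + 3*y*z + 80/27*z**2 - 37/54*z + 1/54
  leading term y**2: subtract (-2/3*y)·g_2 from -2/3*y**2 + 3*y*z + 80/27*z**2 - 37/54*z + 1/54 → 32/9*y*z - 1/9*y + 80/27*z**2 - 37/54*z + 1/54
  leading term y*z: subtract (32/9*z)·g_2 from 32/9*y*z - 1/9*y + 80/27*z**2 - 37/54*z + 1/54 → -1/9*y - 5/54*z + 1/54
  leading term y: subtract (-1/9)·g_2 from -1/9*y - 5/54*z + 1/54 → 0
  normal form = 0.
Since the normal form is 0, p ∈ I.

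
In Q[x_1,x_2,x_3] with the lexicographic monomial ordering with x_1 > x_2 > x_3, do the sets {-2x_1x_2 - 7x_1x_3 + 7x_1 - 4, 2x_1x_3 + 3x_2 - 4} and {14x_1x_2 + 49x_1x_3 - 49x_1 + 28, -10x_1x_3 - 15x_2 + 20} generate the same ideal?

For a fixed monomial order, each ideal has a unique reduced Gröbner basis; comparing bases decides equality.
Buchberger on the first generating set:
f_1 = -2x_1x_2 - 7x_1x_3 + 7x_1 - 4, LT = x_1x_2.
f_2 = 2x_1x_3 + 3x_2 - 4, LT = x_1x_3.

S(f_1,f_2): lcm = x_1x_2x_3. S = 7/2x_1x_3^2 - 7/2x_1x_3 - 3/2x_2^2 + 2x_2 + 2x_3.
  reduce S modulo (f_1, f_2):
  remainder -3/2x_2^2 - 21/4x_2x_3 + 29/4x_2 + 9x_3 - 7 ≠ 0; add g_3 = -3/2x_2^2 - 21/4x_2x_3 + 29/4x_2 + 9x_3 - 7 to the basis.

The other S-polynomials (S(f_1,g_3), S(f_2,g_3)) all reduce to 0 modulo the current basis, so we have a Gröbner basis.
Inter-reduce: drop elements whose leading term is divisible by another's, tail-reduce, and make monic.
Reduced Gröbner basis: {x_1x_2 - 7/2x_1 - 21/4x_2 + 9, x_1x_3 + 3/2x_2 - 2, x_2^2 + 7/2x_2x_3 - 29/6x_2 - 6x_3 + 14/3}.

Buchberger on the second generating set:
h_1 = 14x_1x_2 + 49x_1x_3 - 49x_1 + 28, LT = x_1x_2.
h_2 = -10x_1x_3 - 15x_2 + 20, LT = x_1x_3.

S(h_1,h_2): lcm = x_1x_2x_3. S = 7/2x_1x_3^2 - 7/2x_1x_3 - 3/2x_2^2 + 2x_2 + 2x_3.
  reduce S modulo (h_1, h_2):
  remainder -3/2x_2^2 - 21/4x_2x_3 + 29/4x_2 + 9x_3 - 7 ≠ 0; add k_3 = -3/2x_2^2 - 21/4x_2x_3 + 29/4x_2 + 9x_3 - 7 to the basis.

The other S-polynomials (S(h_1,k_3), S(h_2,k_3)) all reduce to 0 modulo the current basis, so we have a Gröbner basis.
Inter-reduce: drop elements whose leading term is divisible by another's, tail-reduce, and make monic.
Reduced Gröbner basis: {x_1x_2 - 7/2x_1 - 21/4x_2 + 9, x_1x_3 + 3/2x_2 - 2, x_2^2 + 7/2x_2x_3 - 29/6x_2 - 6x_3 + 14/3}.

These coincide, so the ideals are equal.

Yes, the ideals are equal.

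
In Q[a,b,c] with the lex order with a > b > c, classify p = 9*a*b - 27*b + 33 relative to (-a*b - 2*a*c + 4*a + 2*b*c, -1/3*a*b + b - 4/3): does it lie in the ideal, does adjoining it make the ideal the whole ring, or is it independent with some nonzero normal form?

Adjoining 9*a*b - 27*b + 33 makes the ideal the whole ring: the system is inconsistent.

First compute the reduced Gröbner basis of I by Buchberger's algorithm.
f_1 = -a*b - 2*a*c + 4*a + 2*b*c, LT = a*b.
f_2 = -1/3*a*b + b - 4/3, LT = a*b.

S(f_1,f_2): lcm = a*b. S = 2*a*c - 4*a - 2*b*c + 3*b - 4.
  reduce S modulo (f_1, f_2):
  remainder 2*a*c - 4*a - 2*b*c + 3*b - 4 ≠ 0; add h_3 = 2*a*c - 4*a - 2*b*c + 3*b - 4 to the basis.

S(f_1,h_3): lcm = a*b*c. S = 2*a*b + 2*a*c**2 - 4*a*c + b**2*c - 3/2*b**2 - 2*b*c**2 + 2*b.
  reduce S modulo (f_1, f_2, h_3):
  remainder b**2*c - 3/2*b**2 - 3*b*c + 8*b + 4*c - 8 ≠ 0; add h_4 = b**2*c - 3/2*b**2 - 3*b*c + 8*b + 4*c - 8 to the basis.

The other S-polynomials (S(f_2,h_3), S(f_1,h_4), S(f_2,h_4), S(h_3,h_4)) all reduce to 0 modulo the current basis, so we have a Gröbner basis.
Inter-reduce: drop elements whose leading term is divisible by another's, tail-reduce, and make monic.
Reduced Gröbner basis: {a*b - 3*b + 4, a*c - 2*a - b*c + 3/2*b - 2, b**2*c - 3/2*b**2 - 3*b*c + 8*b + 4*c - 8}.
Label its elements g_1 = a*b - 3*b + 4, g_2 = a*c - 2*a - b*c + 3/2*b - 2, g_3 = b**2*c - 3/2*b**2 - 3*b*c + 8*b + 4*c - 8.

Reduce p = 9*a*b - 27*b + 33 modulo G:
  leading term a*b: subtract (9)·g_1 from 9*a*b - 27*b + 33 → -3
  leading term 1: no divisor's leading term divides it; move -3 to the remainder.
  normal form = -3.
The normal form is nonzero, so p ∉ I. Since p minus its normal form lies in I, I + (p) = I + (r) where r = -3; decide whether this ideal is the whole ring.
Here r = -3 is a nonzero constant, hence a unit: 1 ∈ I + (p), the Gröbner basis of I + (p) is {1}, and the enlarged system has no common solution — adjoining p is inconsistent.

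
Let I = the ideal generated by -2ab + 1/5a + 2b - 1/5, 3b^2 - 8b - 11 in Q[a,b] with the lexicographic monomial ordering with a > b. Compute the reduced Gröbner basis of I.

f_1 = -2ab + 1/5a + 2b - 1/5, LT = ab.
f_2 = 3b^2 - 8b - 11, LT = b^2.

S(f_1,f_2): lcm = ab^2. S = 77/30ab + 11/3a - b^2 + 1/10b.
  leading term ab: subtract (-77/60)·f_1 from 77/30ab + 11/3a - b^2 + 1/10b → 1177/300a - b^2 + 8/3b - 77/300
  leading term a: no divisor's leading term divides it; move 1177/300a to the remainder.
  leading term b^2: subtract (-1/3)·f_2 from -b^2 + 8/3b - 77/300 → -1177/300
  leading term 1: no divisor's leading term divides it; move -1177/300 to the remainder.
  remainder 1177/300a - 1177/300 ≠ 0; add g_3 = 1177/300a - 1177/300 to the basis.

The other S-polynomials (S(f_1,g_3), S(f_2,g_3)) all reduce to 0 modulo the current basis, so we have a Gröbner basis.
Inter-reduce: drop elements whose leading term is divisible by another's, tail-reduce, and make monic.

G = {a - 1, b^2 - 8/3b - 11/3}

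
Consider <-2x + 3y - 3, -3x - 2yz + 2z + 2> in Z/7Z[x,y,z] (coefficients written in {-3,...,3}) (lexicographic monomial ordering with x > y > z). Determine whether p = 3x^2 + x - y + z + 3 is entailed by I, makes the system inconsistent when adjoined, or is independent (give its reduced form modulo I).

First compute the reduced Gröbner basis of I by Buchberger's algorithm.
f_1 = -2x + 3y - 3, LT = x.
f_2 = -3x - 2yz + 2z + 2, LT = x.

S(f_1,f_2): lcm = x. S = -3yz + 2y + 3z + 1.
  leading term yz: no divisor's leading term divides it; move -3yz to the remainder.
  leading term y: no divisor's leading term divides it; move 2y to the remainder.
  leading term z: no divisor's leading term divides it; move 3z to the remainder.
  leading term 1: no divisor's leading term divides it; move 1 to the remainder.
  remainder -3yz + 2y + 3z + 1 ≠ 0; add h_3 = -3yz + 2y + 3z + 1 to the basis.

The other S-polynomials (S(f_1,h_3), S(f_2,h_3)) all reduce to 0 modulo the current basis, so we have a Gröbner basis.
Inter-reduce: drop elements whose leading term is divisible by another's, tail-reduce, and make monic.
Reduced Gröbner basis: {x + 2y - 2, yz - 3y - z + 2}.
Label its elements g_1 = x + 2y - 2, g_2 = yz - 3y - z + 2.

Reduce p = 3x^2 + x - y + z + 3 modulo G:
  leading term x^2: subtract (3x)·g_1 from 3x^2 + x - y + z + 3 → xy - y + z + 3
  leading term xy: subtract (y)·g_1 from xy - y + z + 3 → -2y^2 + y + z + 3
  leading term y^2: no divisor's leading term divides it; move -2y^2 to the remainder.
  leading term y: no divisor's leading term divides it; move y to the remainder.
  leading term z: no divisor's leading term divides it; move z to the remainder.
  leading term 1: no divisor's leading term divides it; move 3 to the remainder.
  normal form = -2y^2 + y + z + 3.
The normal form is nonzero, so p ∉ I. Since p minus its normal form lies in I, I + (p) = I + (r) where r = -2y^2 + y + z + 3; decide whether this ideal is the whole ring.
Run Buchberger on G together with r (pairs among the g_i already reduce to 0 since G is a Gröbner basis):
g_1 = x + 2y - 2, LT = x.
g_2 = yz - 3y - z + 2, LT = yz.
r = -2y^2 + y + z + 3, LT = y^2.

S(g_2,r): lcm = y^2z. S = -3y^2 + 3yz + 2y - 3z^2 - 2z.
  leading term y^2: subtract (-2)·r from -3y^2 + 3yz + 2y - 3z^2 - 2z → 3yz - 3y - 3z^2 - 1
  leading term yz: subtract (3)·g_2 from 3yz - 3y - 3z^2 - 1 → -y - 3z^2 + 3z
  leading term y: no divisor's leading term divides it; move -y to the remainder.
  leading term z^2: no divisor's leading term divides it; move -3z^2 to the remainder.
  leading term z: no divisor's leading term divides it; move 3z to the remainder.
  remainder -y - 3z^2 + 3z ≠ 0; add m_4 = -y - 3z^2 + 3z to the basis.

S(g_2,m_4): lcm = yz. S = -3y - 3z^3 + 3z^2 - z + 2.
  leading term y: subtract (3)·m_4 from -3y - 3z^3 + 3z^2 - z + 2 → -3z^3 - 2z^2 - 3z + 2
  leading term z^3: no divisor's leading term divides it; move -3z^3 to the remainder.
  leading term z^2: no divisor's leading term divides it; move -2z^2 to the remainder.
  leading term z: no divisor's leading term divides it; move -3z to the remainder.
  leading term 1: no divisor's leading term divides it; move 2 to the remainder.
  remainder -3z^3 - 2z^2 - 3z + 2 ≠ 0; add m_5 = -3z^3 - 2z^2 - 3z + 2 to the basis.

The other S-polynomials (S(g_1,g_2), S(g_1,r), S(g_1,m_4), S(r,m_4), S(g_1,m_5), S(g_2,m_5), S(r,m_5), S(m_4,m_5)) all reduce to 0 modulo the current basis, so we have a Gröbner basis.
Inter-reduce: drop elements whose leading term is divisible by another's, tail-reduce, and make monic.
Reduced Gröbner basis: {x + z^2 - z - 2, y + 3z^2 - 3z, z^3 + 3z^2 + z - 3}.
The reduced Gröbner basis of I + (p) is {x + z^2 - z - 2, y + 3z^2 - 3z, z^3 + 3z^2 + z - 3} ≠ {1}, a proper ideal, so the enlarged system stays consistent: p is independent of I, with normal form -2y^2 + y + z + 3.

3x^2 + x - y + z + 3 is independent of I; its normal form modulo I is -2y^2 + y + z + 3.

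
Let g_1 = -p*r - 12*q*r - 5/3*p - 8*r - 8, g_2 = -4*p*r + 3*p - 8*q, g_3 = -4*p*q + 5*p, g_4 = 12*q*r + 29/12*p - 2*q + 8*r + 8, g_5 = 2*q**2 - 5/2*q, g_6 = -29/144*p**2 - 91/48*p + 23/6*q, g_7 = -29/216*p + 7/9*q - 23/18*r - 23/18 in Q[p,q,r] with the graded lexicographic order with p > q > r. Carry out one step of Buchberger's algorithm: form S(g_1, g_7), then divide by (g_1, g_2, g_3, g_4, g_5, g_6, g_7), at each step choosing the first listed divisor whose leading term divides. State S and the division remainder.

lcm(LM(g_1), LM(g_7)) = p*r.
S = (lcm/LT(g_1))·g_1 − (lcm/LT(g_7))·g_7 = 516/29*q*r - 276/29*r**2 + 5/3*p - 44/29*r + 8.
Reduce S modulo (g_1, g_2, g_3, g_4, g_5, g_6, g_7) in that order:
  leading term q*r: subtract (43/29)·g_4 from 516/29*q*r - 276/29*r**2 + 5/3*p - 44/29*r + 8 → -276/29*r**2 - 23/12*p + 86/29*q - 388/29*r - 112/29
  leading term r**2: no divisor's leading term divides it; move -276/29*r**2 to the remainder.
  leading term p: subtract (414/29)·g_7 from -23/12*p + 86/29*q - 388/29*r - 112/29 → -236/29*q + 141/29*r + 417/29
  leading term q: no divisor's leading term divides it; move -236/29*q to the remainder.
  leading term r: no divisor's leading term divides it; move 141/29*r to the remainder.
  leading term 1: no divisor's leading term divides it; move 417/29 to the remainder.
The remainder -276/29*r**2 - 236/29*q + 141/29*r + 417/29 is nonzero, so it would be added as the next basis element.

S(g_1, g_7) = 516/29*q*r - 276/29*r**2 + 5/3*p - 44/29*r + 8; remainder on division = -276/29*r**2 - 236/29*q + 141/29*r + 417/29.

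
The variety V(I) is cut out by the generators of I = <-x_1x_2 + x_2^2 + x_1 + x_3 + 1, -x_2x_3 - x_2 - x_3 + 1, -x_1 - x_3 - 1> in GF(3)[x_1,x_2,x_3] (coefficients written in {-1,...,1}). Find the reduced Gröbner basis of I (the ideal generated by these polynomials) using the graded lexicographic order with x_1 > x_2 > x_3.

G = {x_2^2 - x_3 + 1, x_2x_3 + x_2 + x_3 - 1, x_3^2 + x_2 - x_3, x_1 + x_3 + 1}

f_1 = -x_1x_2 + x_2^2 + x_1 + x_3 + 1, LT = x_1x_2.
f_2 = -x_2x_3 - x_2 - x_3 + 1, LT = x_2x_3.
f_3 = -x_1 - x_3 - 1, LT = x_1.

S(f_1,f_2): lcm = x_1x_2x_3. S = -x_2^2x_3 - x_1x_2 + x_1x_3 - x_3^2 + x_1 - x_3.
  reduce S modulo (f_1, f_2, f_3):
  remainder x_3^2 + x_2 - x_3 ≠ 0; add g_4 = x_3^2 + x_2 - x_3 to the basis.

S(f_1,f_3): lcm = x_1x_2. S = -x_2^2 - x_2x_3 - x_1 - x_2 - x_3 - 1.
  reduce S modulo (f_1, f_2, f_3, g_4):
  remainder -x_2^2 + x_3 - 1 ≠ 0; add g_5 = -x_2^2 + x_3 - 1 to the basis.

The other S-polynomials (S(f_2,f_3), S(f_1,g_4), S(f_2,g_4), S(f_3,g_4), S(f_1,g_5), S(f_2,g_5), S(f_3,g_5), S(g_4,g_5)) all reduce to 0 modulo the current basis, so we have a Gröbner basis.
Inter-reduce: drop elements whose leading term is divisible by another's, tail-reduce, and make monic.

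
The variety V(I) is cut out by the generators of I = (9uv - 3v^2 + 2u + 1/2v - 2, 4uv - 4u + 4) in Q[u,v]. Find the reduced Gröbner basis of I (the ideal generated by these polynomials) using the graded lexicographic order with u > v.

G = {u^2 - 27/22u + 3/11v + 5/22, uv - u + 1, v^2 - 11/3u - 1/6v + 11/3}

f_1 = 9uv - 3v^2 + 2u + 1/2v - 2, LT = uv.
f_2 = 4uv - 4u + 4, LT = uv.

S(f_1,f_2): lcm = uv. S = -1/3v^2 + 11/9u + 1/18v - 11/9.
  reduce S modulo (f_1, f_2):
  remainder -1/3v^2 + 11/9u + 1/18v - 11/9 ≠ 0; add g_3 = -1/3v^2 + 11/9u + 1/18v - 11/9 to the basis.

S(f_1,g_3): lcm = uv^2. S = -1/3v^3 + 11/3u^2 + 7/18uv + 1/18v^2 - 11/3u - 2/9v.
  reduce S modulo (f_1, f_2, g_3):
  remainder 11/3u^2 - 9/2u + v + 5/6 ≠ 0; add g_4 = 11/3u^2 - 9/2u + v + 5/6 to the basis.

The other S-polynomials (S(f_2,g_3), S(f_1,g_4), S(f_2,g_4), S(g_3,g_4)) all reduce to 0 modulo the current basis, so we have a Gröbner basis.
Inter-reduce: drop elements whose leading term is divisible by another's, tail-reduce, and make monic.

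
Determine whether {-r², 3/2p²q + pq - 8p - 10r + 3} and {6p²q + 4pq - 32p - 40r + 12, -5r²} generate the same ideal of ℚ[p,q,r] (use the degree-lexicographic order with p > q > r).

Yes, the ideals are equal.

For a fixed monomial order, each ideal has a unique reduced Gröbner basis; comparing bases decides equality.
Buchberger on the first generating set:
f_1 = -r², LT = r².
f_2 = 3/2p²q + pq - 8p - 10r + 3, LT = p²q.

S(f_1,f_2): leading monomials are coprime, so the S-polynomial reduces to 0 (Buchberger's first criterion).
Every S-polynomial of the final basis reduces to 0, so we have a Gröbner basis.
Inter-reduce: drop elements whose leading term is divisible by another's, tail-reduce, and make monic.
Reduced Gröbner basis: {p²q + ⅔pq - 16/3p - 20/3r + 2, r²}.

Buchberger on the second generating set:
h_1 = 6p²q + 4pq - 32p - 40r + 12, LT = p²q.
h_2 = -5r², LT = r².

S(h_1,h_2): leading monomials are coprime, so the S-polynomial reduces to 0 (Buchberger's first criterion).
Every S-polynomial of the final basis reduces to 0, so we have a Gröbner basis.
Inter-reduce: drop elements whose leading term is divisible by another's, tail-reduce, and make monic.
Reduced Gröbner basis: {p²q + ⅔pq - 16/3p - 20/3r + 2, r²}.

The two bases agree; hence the ideals are identical.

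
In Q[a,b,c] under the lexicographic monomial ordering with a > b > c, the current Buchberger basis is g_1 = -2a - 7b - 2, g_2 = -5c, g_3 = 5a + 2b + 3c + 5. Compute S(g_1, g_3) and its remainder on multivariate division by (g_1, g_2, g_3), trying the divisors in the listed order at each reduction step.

lcm(LM(g_1), LM(g_3)) = a.
S = (lcm/LT(g_1))·g_1 − (lcm/LT(g_3))·g_3 = 31/10b - 3/5c.
Reduce S modulo (g_1, g_2, g_3) in that order:
  leading term b: no divisor's leading term divides it; move 31/10b to the remainder.
  leading term c: subtract (3/25)·g_2 from -3/5c → 0
The remainder 31/10b is nonzero, so it would be added as the next basis element.

S(g_1, g_3) = 31/10b - 3/5c; remainder on division = 31/10b.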